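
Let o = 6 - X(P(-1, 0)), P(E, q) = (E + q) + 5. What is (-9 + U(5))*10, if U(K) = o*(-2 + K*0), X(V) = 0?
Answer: -210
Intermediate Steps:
P(E, q) = 5 + E + q
o = 6 (o = 6 - 1*0 = 6 + 0 = 6)
U(K) = -12 (U(K) = 6*(-2 + K*0) = 6*(-2 + 0) = 6*(-2) = -12)
(-9 + U(5))*10 = (-9 - 12)*10 = -21*10 = -210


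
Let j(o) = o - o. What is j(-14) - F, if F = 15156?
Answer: -15156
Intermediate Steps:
j(o) = 0
j(-14) - F = 0 - 1*15156 = 0 - 15156 = -15156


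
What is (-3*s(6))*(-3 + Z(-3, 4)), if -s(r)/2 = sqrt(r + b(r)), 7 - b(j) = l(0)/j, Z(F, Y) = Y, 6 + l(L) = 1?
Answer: sqrt(498) ≈ 22.316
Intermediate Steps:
l(L) = -5 (l(L) = -6 + 1 = -5)
b(j) = 7 + 5/j (b(j) = 7 - (-5)/j = 7 + 5/j)
s(r) = -2*sqrt(7 + r + 5/r) (s(r) = -2*sqrt(r + (7 + 5/r)) = -2*sqrt(7 + r + 5/r))
(-3*s(6))*(-3 + Z(-3, 4)) = (-3*(-2*sqrt(7 + 6 + 5/6)))*(-3 + 4) = -3*(-2*sqrt(7 + 6 + 5*(1/6)))*1 = -3*(-2*sqrt(7 + 6 + 5/6))*1 = -3*(-sqrt(498)/3)*1 = -(-1)*sqrt(498)*1 = sqrt(498)*1 = sqrt(498)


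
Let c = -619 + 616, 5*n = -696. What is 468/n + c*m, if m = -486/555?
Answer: -7887/10730 ≈ -0.73504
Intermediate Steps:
m = -162/185 (m = -486*1/555 = -162/185 ≈ -0.87568)
n = -696/5 (n = (⅕)*(-696) = -696/5 ≈ -139.20)
c = -3
468/n + c*m = 468/(-696/5) - 3*(-162/185) = 468*(-5/696) + 486/185 = -195/58 + 486/185 = -7887/10730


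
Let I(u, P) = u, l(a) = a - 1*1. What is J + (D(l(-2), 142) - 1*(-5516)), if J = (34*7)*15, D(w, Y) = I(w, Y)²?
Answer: 9095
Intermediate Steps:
l(a) = -1 + a (l(a) = a - 1 = -1 + a)
D(w, Y) = w²
J = 3570 (J = 238*15 = 3570)
J + (D(l(-2), 142) - 1*(-5516)) = 3570 + ((-1 - 2)² - 1*(-5516)) = 3570 + ((-3)² + 5516) = 3570 + (9 + 5516) = 3570 + 5525 = 9095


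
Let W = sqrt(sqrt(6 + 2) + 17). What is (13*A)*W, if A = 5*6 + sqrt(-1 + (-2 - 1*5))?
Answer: 26*sqrt(17 + 2*sqrt(2))*(15 + I*sqrt(2)) ≈ 1736.6 + 163.73*I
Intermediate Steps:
W = sqrt(17 + 2*sqrt(2)) (W = sqrt(sqrt(8) + 17) = sqrt(2*sqrt(2) + 17) = sqrt(17 + 2*sqrt(2)) ≈ 4.4529)
A = 30 + 2*I*sqrt(2) (A = 30 + sqrt(-1 + (-2 - 5)) = 30 + sqrt(-1 - 7) = 30 + sqrt(-8) = 30 + 2*I*sqrt(2) ≈ 30.0 + 2.8284*I)
(13*A)*W = (13*(30 + 2*I*sqrt(2)))*sqrt(17 + 2*sqrt(2)) = (390 + 26*I*sqrt(2))*sqrt(17 + 2*sqrt(2)) = sqrt(17 + 2*sqrt(2))*(390 + 26*I*sqrt(2))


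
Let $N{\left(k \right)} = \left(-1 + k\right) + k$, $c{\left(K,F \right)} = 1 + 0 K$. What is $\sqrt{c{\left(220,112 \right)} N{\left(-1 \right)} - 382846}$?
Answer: $i \sqrt{382849} \approx 618.75 i$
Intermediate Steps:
$c{\left(K,F \right)} = 1$ ($c{\left(K,F \right)} = 1 + 0 = 1$)
$N{\left(k \right)} = -1 + 2 k$
$\sqrt{c{\left(220,112 \right)} N{\left(-1 \right)} - 382846} = \sqrt{1 \left(-1 + 2 \left(-1\right)\right) - 382846} = \sqrt{1 \left(-1 - 2\right) - 382846} = \sqrt{1 \left(-3\right) - 382846} = \sqrt{-3 - 382846} = \sqrt{-382849} = i \sqrt{382849}$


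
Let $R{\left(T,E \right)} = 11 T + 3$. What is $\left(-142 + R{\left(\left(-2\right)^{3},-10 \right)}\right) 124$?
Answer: $-28148$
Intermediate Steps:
$R{\left(T,E \right)} = 3 + 11 T$
$\left(-142 + R{\left(\left(-2\right)^{3},-10 \right)}\right) 124 = \left(-142 + \left(3 + 11 \left(-2\right)^{3}\right)\right) 124 = \left(-142 + \left(3 + 11 \left(-8\right)\right)\right) 124 = \left(-142 + \left(3 - 88\right)\right) 124 = \left(-142 - 85\right) 124 = \left(-227\right) 124 = -28148$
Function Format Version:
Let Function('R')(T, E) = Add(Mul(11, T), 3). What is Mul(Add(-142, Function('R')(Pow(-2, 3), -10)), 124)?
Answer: -28148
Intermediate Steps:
Function('R')(T, E) = Add(3, Mul(11, T))
Mul(Add(-142, Function('R')(Pow(-2, 3), -10)), 124) = Mul(Add(-142, Add(3, Mul(11, Pow(-2, 3)))), 124) = Mul(Add(-142, Add(3, Mul(11, -8))), 124) = Mul(Add(-142, Add(3, -88)), 124) = Mul(Add(-142, -85), 124) = Mul(-227, 124) = -28148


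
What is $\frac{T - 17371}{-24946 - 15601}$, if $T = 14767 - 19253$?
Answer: $\frac{21857}{40547} \approx 0.53905$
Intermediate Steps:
$T = -4486$
$\frac{T - 17371}{-24946 - 15601} = \frac{-4486 - 17371}{-24946 - 15601} = - \frac{21857}{-40547} = \left(-21857\right) \left(- \frac{1}{40547}\right) = \frac{21857}{40547}$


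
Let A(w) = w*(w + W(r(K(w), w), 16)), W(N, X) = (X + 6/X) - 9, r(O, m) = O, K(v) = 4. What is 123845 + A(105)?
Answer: 1085155/8 ≈ 1.3564e+5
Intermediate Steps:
W(N, X) = -9 + X + 6/X
A(w) = w*(59/8 + w) (A(w) = w*(w + (-9 + 16 + 6/16)) = w*(w + (-9 + 16 + 6*(1/16))) = w*(w + (-9 + 16 + 3/8)) = w*(w + 59/8) = w*(59/8 + w))
123845 + A(105) = 123845 + (⅛)*105*(59 + 8*105) = 123845 + (⅛)*105*(59 + 840) = 123845 + (⅛)*105*899 = 123845 + 94395/8 = 1085155/8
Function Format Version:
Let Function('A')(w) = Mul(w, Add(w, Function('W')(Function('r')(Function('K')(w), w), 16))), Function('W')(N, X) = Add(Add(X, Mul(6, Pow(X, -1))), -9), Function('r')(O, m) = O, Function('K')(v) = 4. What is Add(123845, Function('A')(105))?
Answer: Rational(1085155, 8) ≈ 1.3564e+5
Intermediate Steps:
Function('W')(N, X) = Add(-9, X, Mul(6, Pow(X, -1)))
Function('A')(w) = Mul(w, Add(Rational(59, 8), w)) (Function('A')(w) = Mul(w, Add(w, Add(-9, 16, Mul(6, Pow(16, -1))))) = Mul(w, Add(w, Add(-9, 16, Mul(6, Rational(1, 16))))) = Mul(w, Add(w, Add(-9, 16, Rational(3, 8)))) = Mul(w, Add(w, Rational(59, 8))) = Mul(w, Add(Rational(59, 8), w)))
Add(123845, Function('A')(105)) = Add(123845, Mul(Rational(1, 8), 105, Add(59, Mul(8, 105)))) = Add(123845, Mul(Rational(1, 8), 105, Add(59, 840))) = Add(123845, Mul(Rational(1, 8), 105, 899)) = Add(123845, Rational(94395, 8)) = Rational(1085155, 8)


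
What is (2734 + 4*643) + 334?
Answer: 5640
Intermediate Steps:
(2734 + 4*643) + 334 = (2734 + 2572) + 334 = 5306 + 334 = 5640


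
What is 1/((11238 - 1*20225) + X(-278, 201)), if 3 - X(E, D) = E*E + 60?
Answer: -1/86328 ≈ -1.1584e-5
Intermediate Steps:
X(E, D) = -57 - E**2 (X(E, D) = 3 - (E*E + 60) = 3 - (E**2 + 60) = 3 - (60 + E**2) = 3 + (-60 - E**2) = -57 - E**2)
1/((11238 - 1*20225) + X(-278, 201)) = 1/((11238 - 1*20225) + (-57 - 1*(-278)**2)) = 1/((11238 - 20225) + (-57 - 1*77284)) = 1/(-8987 + (-57 - 77284)) = 1/(-8987 - 77341) = 1/(-86328) = -1/86328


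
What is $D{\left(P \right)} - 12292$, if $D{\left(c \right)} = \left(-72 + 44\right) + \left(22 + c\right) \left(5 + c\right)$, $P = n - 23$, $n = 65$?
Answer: $-9312$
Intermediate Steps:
$P = 42$ ($P = 65 - 23 = 42$)
$D{\left(c \right)} = -28 + \left(5 + c\right) \left(22 + c\right)$
$D{\left(P \right)} - 12292 = \left(82 + 42^{2} + 27 \cdot 42\right) - 12292 = \left(82 + 1764 + 1134\right) - 12292 = 2980 - 12292 = -9312$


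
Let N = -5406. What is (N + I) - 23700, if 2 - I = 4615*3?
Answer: -42949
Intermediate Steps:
I = -13843 (I = 2 - 4615*3 = 2 - 1*13845 = 2 - 13845 = -13843)
(N + I) - 23700 = (-5406 - 13843) - 23700 = -19249 - 23700 = -42949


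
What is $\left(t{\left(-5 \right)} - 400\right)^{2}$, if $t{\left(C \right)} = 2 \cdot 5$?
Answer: $152100$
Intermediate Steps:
$t{\left(C \right)} = 10$
$\left(t{\left(-5 \right)} - 400\right)^{2} = \left(10 - 400\right)^{2} = \left(-390\right)^{2} = 152100$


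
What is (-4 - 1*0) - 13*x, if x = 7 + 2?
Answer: -121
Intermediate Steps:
x = 9
(-4 - 1*0) - 13*x = (-4 - 1*0) - 13*9 = (-4 + 0) - 117 = -4 - 117 = -121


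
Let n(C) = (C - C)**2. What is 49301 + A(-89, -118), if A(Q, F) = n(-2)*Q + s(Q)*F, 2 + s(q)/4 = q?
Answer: 92253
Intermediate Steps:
n(C) = 0 (n(C) = 0**2 = 0)
s(q) = -8 + 4*q
A(Q, F) = F*(-8 + 4*Q) (A(Q, F) = 0*Q + (-8 + 4*Q)*F = 0 + F*(-8 + 4*Q) = F*(-8 + 4*Q))
49301 + A(-89, -118) = 49301 + 4*(-118)*(-2 - 89) = 49301 + 4*(-118)*(-91) = 49301 + 42952 = 92253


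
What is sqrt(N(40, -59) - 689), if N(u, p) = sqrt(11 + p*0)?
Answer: sqrt(-689 + sqrt(11)) ≈ 26.186*I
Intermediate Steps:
N(u, p) = sqrt(11) (N(u, p) = sqrt(11 + 0) = sqrt(11))
sqrt(N(40, -59) - 689) = sqrt(sqrt(11) - 689) = sqrt(-689 + sqrt(11))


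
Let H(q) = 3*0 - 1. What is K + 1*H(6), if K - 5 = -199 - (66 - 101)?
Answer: -160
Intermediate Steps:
H(q) = -1 (H(q) = 0 - 1 = -1)
K = -159 (K = 5 + (-199 - (66 - 101)) = 5 + (-199 - 1*(-35)) = 5 + (-199 + 35) = 5 - 164 = -159)
K + 1*H(6) = -159 + 1*(-1) = -159 - 1 = -160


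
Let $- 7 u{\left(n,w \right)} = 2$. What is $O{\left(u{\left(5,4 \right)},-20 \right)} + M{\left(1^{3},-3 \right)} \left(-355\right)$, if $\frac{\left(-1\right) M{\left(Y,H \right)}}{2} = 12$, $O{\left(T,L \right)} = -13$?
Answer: $8507$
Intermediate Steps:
$u{\left(n,w \right)} = - \frac{2}{7}$ ($u{\left(n,w \right)} = \left(- \frac{1}{7}\right) 2 = - \frac{2}{7}$)
$M{\left(Y,H \right)} = -24$ ($M{\left(Y,H \right)} = \left(-2\right) 12 = -24$)
$O{\left(u{\left(5,4 \right)},-20 \right)} + M{\left(1^{3},-3 \right)} \left(-355\right) = -13 - -8520 = -13 + 8520 = 8507$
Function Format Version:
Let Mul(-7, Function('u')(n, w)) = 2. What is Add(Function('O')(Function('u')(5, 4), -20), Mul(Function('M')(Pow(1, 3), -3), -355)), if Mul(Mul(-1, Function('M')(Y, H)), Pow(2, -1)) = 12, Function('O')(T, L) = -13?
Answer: 8507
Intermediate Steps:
Function('u')(n, w) = Rational(-2, 7) (Function('u')(n, w) = Mul(Rational(-1, 7), 2) = Rational(-2, 7))
Function('M')(Y, H) = -24 (Function('M')(Y, H) = Mul(-2, 12) = -24)
Add(Function('O')(Function('u')(5, 4), -20), Mul(Function('M')(Pow(1, 3), -3), -355)) = Add(-13, Mul(-24, -355)) = Add(-13, 8520) = 8507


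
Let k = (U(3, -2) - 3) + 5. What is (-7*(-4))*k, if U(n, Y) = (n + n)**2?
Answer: 1064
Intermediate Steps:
U(n, Y) = 4*n**2 (U(n, Y) = (2*n)**2 = 4*n**2)
k = 38 (k = (4*3**2 - 3) + 5 = (4*9 - 3) + 5 = (36 - 3) + 5 = 33 + 5 = 38)
(-7*(-4))*k = -7*(-4)*38 = 28*38 = 1064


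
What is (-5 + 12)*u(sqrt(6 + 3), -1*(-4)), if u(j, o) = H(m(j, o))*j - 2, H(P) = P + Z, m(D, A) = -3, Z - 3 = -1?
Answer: -35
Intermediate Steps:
Z = 2 (Z = 3 - 1 = 2)
H(P) = 2 + P (H(P) = P + 2 = 2 + P)
u(j, o) = -2 - j (u(j, o) = (2 - 3)*j - 2 = -j - 2 = -2 - j)
(-5 + 12)*u(sqrt(6 + 3), -1*(-4)) = (-5 + 12)*(-2 - sqrt(6 + 3)) = 7*(-2 - sqrt(9)) = 7*(-2 - 1*3) = 7*(-2 - 3) = 7*(-5) = -35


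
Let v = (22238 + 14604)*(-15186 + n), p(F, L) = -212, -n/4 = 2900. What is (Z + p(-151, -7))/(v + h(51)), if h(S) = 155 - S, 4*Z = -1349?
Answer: 169/303646064 ≈ 5.5657e-7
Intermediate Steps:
n = -11600 (n = -4*2900 = -11600)
Z = -1349/4 (Z = (¼)*(-1349) = -1349/4 ≈ -337.25)
v = -986849812 (v = (22238 + 14604)*(-15186 - 11600) = 36842*(-26786) = -986849812)
(Z + p(-151, -7))/(v + h(51)) = (-1349/4 - 212)/(-986849812 + (155 - 1*51)) = -2197/(4*(-986849812 + (155 - 51))) = -2197/(4*(-986849812 + 104)) = -2197/4/(-986849708) = -2197/4*(-1/986849708) = 169/303646064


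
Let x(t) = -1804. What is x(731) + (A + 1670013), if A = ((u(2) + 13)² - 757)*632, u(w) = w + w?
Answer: 1372433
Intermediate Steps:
u(w) = 2*w
A = -295776 (A = ((2*2 + 13)² - 757)*632 = ((4 + 13)² - 757)*632 = (17² - 757)*632 = (289 - 757)*632 = -468*632 = -295776)
x(731) + (A + 1670013) = -1804 + (-295776 + 1670013) = -1804 + 1374237 = 1372433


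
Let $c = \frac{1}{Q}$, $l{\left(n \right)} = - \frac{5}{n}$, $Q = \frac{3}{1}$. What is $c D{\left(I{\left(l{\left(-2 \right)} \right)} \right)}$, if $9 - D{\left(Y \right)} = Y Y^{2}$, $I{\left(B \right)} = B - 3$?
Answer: $\frac{73}{24} \approx 3.0417$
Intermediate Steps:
$Q = 3$ ($Q = 3 \cdot 1 = 3$)
$c = \frac{1}{3} \approx 0.33333$
$I{\left(B \right)} = -3 + B$
$D{\left(Y \right)} = 9 - Y^{3}$ ($D{\left(Y \right)} = 9 - Y Y^{2} = 9 - Y^{3}$)
$c D{\left(I{\left(l{\left(-2 \right)} \right)} \right)} = \frac{9 - \left(-3 - \frac{5}{-2}\right)^{3}}{3} = \frac{9 - \left(-3 - - \frac{5}{2}\right)^{3}}{3} = \frac{9 - \left(-3 + \frac{5}{2}\right)^{3}}{3} = \frac{9 - \left(- \frac{1}{2}\right)^{3}}{3} = \frac{9 - - \frac{1}{8}}{3} = \frac{9 + \frac{1}{8}}{3} = \frac{1}{3} \cdot \frac{73}{8} = \frac{73}{24}$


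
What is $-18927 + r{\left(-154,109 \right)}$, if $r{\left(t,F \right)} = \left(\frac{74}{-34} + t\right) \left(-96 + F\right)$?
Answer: $- \frac{356274}{17} \approx -20957.0$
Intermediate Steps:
$r{\left(t,F \right)} = \left(-96 + F\right) \left(- \frac{37}{17} + t\right)$ ($r{\left(t,F \right)} = \left(74 \left(- \frac{1}{34}\right) + t\right) \left(-96 + F\right) = \left(- \frac{37}{17} + t\right) \left(-96 + F\right) = \left(-96 + F\right) \left(- \frac{37}{17} + t\right)$)
$-18927 + r{\left(-154,109 \right)} = -18927 + \left(\frac{3552}{17} - -14784 - \frac{4033}{17} + 109 \left(-154\right)\right) = -18927 + \left(\frac{3552}{17} + 14784 - \frac{4033}{17} - 16786\right) = -18927 - \frac{34515}{17} = - \frac{356274}{17}$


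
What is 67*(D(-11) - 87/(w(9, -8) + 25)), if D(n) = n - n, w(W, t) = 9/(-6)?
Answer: -11658/47 ≈ -248.04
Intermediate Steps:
w(W, t) = -3/2 (w(W, t) = 9*(-1/6) = -3/2)
D(n) = 0
67*(D(-11) - 87/(w(9, -8) + 25)) = 67*(0 - 87/(-3/2 + 25)) = 67*(0 - 87/47/2) = 67*(0 - 87*2/47) = 67*(0 - 174/47) = 67*(-174/47) = -11658/47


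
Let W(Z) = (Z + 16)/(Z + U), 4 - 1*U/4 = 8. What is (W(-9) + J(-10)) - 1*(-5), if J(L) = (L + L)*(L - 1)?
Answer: 5618/25 ≈ 224.72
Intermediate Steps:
U = -16 (U = 16 - 4*8 = 16 - 32 = -16)
W(Z) = (16 + Z)/(-16 + Z) (W(Z) = (Z + 16)/(Z - 16) = (16 + Z)/(-16 + Z))
J(L) = 2*L*(-1 + L) (J(L) = (2*L)*(-1 + L) = 2*L*(-1 + L))
(W(-9) + J(-10)) - 1*(-5) = ((16 - 9)/(-16 - 9) + 2*(-10)*(-1 - 10)) - 1*(-5) = (7/(-25) + 2*(-10)*(-11)) + 5 = (-1/25*7 + 220) + 5 = (-7/25 + 220) + 5 = 5493/25 + 5 = 5618/25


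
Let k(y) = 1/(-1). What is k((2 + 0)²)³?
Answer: -1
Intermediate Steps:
k(y) = -1
k((2 + 0)²)³ = (-1)³ = -1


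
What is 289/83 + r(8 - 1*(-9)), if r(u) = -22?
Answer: -1537/83 ≈ -18.518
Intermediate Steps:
289/83 + r(8 - 1*(-9)) = 289/83 - 22 = -1537/83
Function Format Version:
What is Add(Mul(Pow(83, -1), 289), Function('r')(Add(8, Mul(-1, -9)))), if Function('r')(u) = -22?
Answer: Rational(-1537, 83) ≈ -18.518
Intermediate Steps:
Add(Mul(Pow(83, -1), 289), Function('r')(Add(8, Mul(-1, -9)))) = Add(Mul(Pow(83, -1), 289), -22) = Add(Mul(Rational(1, 83), 289), -22) = Add(Rational(289, 83), -22) = Rational(-1537, 83)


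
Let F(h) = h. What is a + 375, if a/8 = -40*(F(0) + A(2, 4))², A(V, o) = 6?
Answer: -11145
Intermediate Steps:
a = -11520 (a = 8*(-40*(0 + 6)²) = 8*(-40*6²) = 8*(-40*36) = 8*(-1440) = -11520)
a + 375 = -11520 + 375 = -11145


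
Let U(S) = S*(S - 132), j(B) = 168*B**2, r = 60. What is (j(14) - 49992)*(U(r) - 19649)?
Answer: 409007016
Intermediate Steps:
U(S) = S*(-132 + S)
(j(14) - 49992)*(U(r) - 19649) = (168*14**2 - 49992)*(60*(-132 + 60) - 19649) = (168*196 - 49992)*(60*(-72) - 19649) = (32928 - 49992)*(-4320 - 19649) = -17064*(-23969) = 409007016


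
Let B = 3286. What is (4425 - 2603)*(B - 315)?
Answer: 5413162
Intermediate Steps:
(4425 - 2603)*(B - 315) = (4425 - 2603)*(3286 - 315) = 1822*2971 = 5413162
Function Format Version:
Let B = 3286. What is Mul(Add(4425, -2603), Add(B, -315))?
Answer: 5413162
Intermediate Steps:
Mul(Add(4425, -2603), Add(B, -315)) = Mul(Add(4425, -2603), Add(3286, -315)) = Mul(1822, 2971) = 5413162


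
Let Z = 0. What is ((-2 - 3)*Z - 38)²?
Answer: 1444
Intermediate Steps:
((-2 - 3)*Z - 38)² = ((-2 - 3)*0 - 38)² = (-5*0 - 38)² = (0 - 38)² = (-38)² = 1444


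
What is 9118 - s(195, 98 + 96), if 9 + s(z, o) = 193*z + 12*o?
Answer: -30836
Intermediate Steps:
s(z, o) = -9 + 12*o + 193*z (s(z, o) = -9 + (193*z + 12*o) = -9 + (12*o + 193*z) = -9 + 12*o + 193*z)
9118 - s(195, 98 + 96) = 9118 - (-9 + 12*(98 + 96) + 193*195) = 9118 - (-9 + 12*194 + 37635) = 9118 - (-9 + 2328 + 37635) = 9118 - 1*39954 = 9118 - 39954 = -30836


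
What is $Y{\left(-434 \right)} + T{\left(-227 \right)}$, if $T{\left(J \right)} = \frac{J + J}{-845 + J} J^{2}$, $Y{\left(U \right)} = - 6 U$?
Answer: $\frac{13092827}{536} \approx 24427.0$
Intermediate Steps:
$T{\left(J \right)} = \frac{2 J^{3}}{-845 + J}$ ($T{\left(J \right)} = \frac{2 J}{-845 + J} J^{2} = \frac{2 J^{3}}{-845 + J}$)
$Y{\left(-434 \right)} + T{\left(-227 \right)} = \left(-6\right) \left(-434\right) + \frac{2 \left(-227\right)^{3}}{-845 - 227} = 2604 + 2 \left(-11697083\right) \frac{1}{-1072} = 2604 + 2 \left(-11697083\right) \left(- \frac{1}{1072}\right) = 2604 + \frac{11697083}{536} = \frac{13092827}{536}$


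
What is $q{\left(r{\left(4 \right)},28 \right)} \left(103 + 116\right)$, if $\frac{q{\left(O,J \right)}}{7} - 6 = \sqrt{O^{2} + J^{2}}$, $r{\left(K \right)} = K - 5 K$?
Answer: $9198 + 6132 \sqrt{65} \approx 58636.0$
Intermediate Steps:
$r{\left(K \right)} = - 4 K$
$q{\left(O,J \right)} = 42 + 7 \sqrt{J^{2} + O^{2}}$ ($q{\left(O,J \right)} = 42 + 7 \sqrt{O^{2} + J^{2}} = 42 + 7 \sqrt{J^{2} + O^{2}}$)
$q{\left(r{\left(4 \right)},28 \right)} \left(103 + 116\right) = \left(42 + 7 \sqrt{28^{2} + \left(\left(-4\right) 4\right)^{2}}\right) \left(103 + 116\right) = \left(42 + 7 \sqrt{784 + \left(-16\right)^{2}}\right) 219 = \left(42 + 7 \sqrt{784 + 256}\right) 219 = \left(42 + 7 \sqrt{1040}\right) 219 = \left(42 + 7 \cdot 4 \sqrt{65}\right) 219 = \left(42 + 28 \sqrt{65}\right) 219 = 9198 + 6132 \sqrt{65}$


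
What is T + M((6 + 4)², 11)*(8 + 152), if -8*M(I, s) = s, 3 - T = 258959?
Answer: -259176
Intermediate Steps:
T = -258956 (T = 3 - 1*258959 = 3 - 258959 = -258956)
M(I, s) = -s/8
T + M((6 + 4)², 11)*(8 + 152) = -258956 + (-⅛*11)*(8 + 152) = -258956 - 11/8*160 = -258956 - 220 = -259176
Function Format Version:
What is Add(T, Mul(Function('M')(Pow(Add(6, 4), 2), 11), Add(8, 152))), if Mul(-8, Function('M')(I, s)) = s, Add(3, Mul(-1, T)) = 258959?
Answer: -259176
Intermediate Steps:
T = -258956 (T = Add(3, Mul(-1, 258959)) = Add(3, -258959) = -258956)
Function('M')(I, s) = Mul(Rational(-1, 8), s)
Add(T, Mul(Function('M')(Pow(Add(6, 4), 2), 11), Add(8, 152))) = Add(-258956, Mul(Mul(Rational(-1, 8), 11), Add(8, 152))) = Add(-258956, Mul(Rational(-11, 8), 160)) = Add(-258956, -220) = -259176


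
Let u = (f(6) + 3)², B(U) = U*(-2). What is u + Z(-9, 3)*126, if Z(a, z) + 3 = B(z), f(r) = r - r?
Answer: -1125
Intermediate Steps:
f(r) = 0
B(U) = -2*U
Z(a, z) = -3 - 2*z
u = 9 (u = (0 + 3)² = 3² = 9)
u + Z(-9, 3)*126 = 9 + (-3 - 2*3)*126 = 9 + (-3 - 6)*126 = 9 - 9*126 = 9 - 1134 = -1125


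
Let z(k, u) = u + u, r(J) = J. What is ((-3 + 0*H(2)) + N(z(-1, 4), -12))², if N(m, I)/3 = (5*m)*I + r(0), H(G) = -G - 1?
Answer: 2082249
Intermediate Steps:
H(G) = -1 - G
z(k, u) = 2*u
N(m, I) = 15*I*m (N(m, I) = 3*((5*m)*I + 0) = 3*(5*I*m + 0) = 3*(5*I*m) = 15*I*m)
((-3 + 0*H(2)) + N(z(-1, 4), -12))² = ((-3 + 0*(-1 - 1*2)) + 15*(-12)*(2*4))² = ((-3 + 0*(-1 - 2)) + 15*(-12)*8)² = ((-3 + 0*(-3)) - 1440)² = ((-3 + 0) - 1440)² = (-3 - 1440)² = (-1443)² = 2082249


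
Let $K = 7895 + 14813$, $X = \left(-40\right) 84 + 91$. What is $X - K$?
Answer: $-25977$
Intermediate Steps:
$X = -3269$ ($X = -3360 + 91 = -3269$)
$K = 22708$
$X - K = -3269 - 22708 = -25977$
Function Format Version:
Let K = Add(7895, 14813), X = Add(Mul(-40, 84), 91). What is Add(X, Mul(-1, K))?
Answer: -25977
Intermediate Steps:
X = -3269 (X = Add(-3360, 91) = -3269)
K = 22708
Add(X, Mul(-1, K)) = Add(-3269, Mul(-1, 22708)) = Add(-3269, -22708) = -25977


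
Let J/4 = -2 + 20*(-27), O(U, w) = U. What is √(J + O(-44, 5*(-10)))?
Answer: 2*I*√553 ≈ 47.032*I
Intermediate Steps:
J = -2168 (J = 4*(-2 + 20*(-27)) = 4*(-2 - 540) = 4*(-542) = -2168)
√(J + O(-44, 5*(-10))) = √(-2168 - 44) = √(-2212) = 2*I*√553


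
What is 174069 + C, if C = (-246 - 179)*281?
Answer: 54644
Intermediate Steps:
C = -119425 (C = -425*281 = -119425)
174069 + C = 174069 - 119425 = 54644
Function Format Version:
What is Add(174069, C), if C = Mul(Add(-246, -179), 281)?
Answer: 54644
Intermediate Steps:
C = -119425 (C = Mul(-425, 281) = -119425)
Add(174069, C) = Add(174069, -119425) = 54644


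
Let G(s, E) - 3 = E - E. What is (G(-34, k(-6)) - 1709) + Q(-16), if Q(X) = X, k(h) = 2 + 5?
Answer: -1722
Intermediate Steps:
k(h) = 7
G(s, E) = 3 (G(s, E) = 3 + (E - E) = 3 + 0 = 3)
(G(-34, k(-6)) - 1709) + Q(-16) = (3 - 1709) - 16 = -1706 - 16 = -1722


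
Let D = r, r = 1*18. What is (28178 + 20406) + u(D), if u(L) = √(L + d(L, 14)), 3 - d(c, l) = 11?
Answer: 48584 + √10 ≈ 48587.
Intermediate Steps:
d(c, l) = -8 (d(c, l) = 3 - 1*11 = 3 - 11 = -8)
r = 18
D = 18
u(L) = √(-8 + L) (u(L) = √(L - 8) = √(-8 + L))
(28178 + 20406) + u(D) = (28178 + 20406) + √(-8 + 18) = 48584 + √10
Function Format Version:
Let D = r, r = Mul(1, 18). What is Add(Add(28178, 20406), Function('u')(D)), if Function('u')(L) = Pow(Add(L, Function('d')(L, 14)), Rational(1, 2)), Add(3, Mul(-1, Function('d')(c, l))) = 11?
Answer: Add(48584, Pow(10, Rational(1, 2))) ≈ 48587.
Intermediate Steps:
Function('d')(c, l) = -8 (Function('d')(c, l) = Add(3, Mul(-1, 11)) = Add(3, -11) = -8)
r = 18
D = 18
Function('u')(L) = Pow(Add(-8, L), Rational(1, 2)) (Function('u')(L) = Pow(Add(L, -8), Rational(1, 2)) = Pow(Add(-8, L), Rational(1, 2)))
Add(Add(28178, 20406), Function('u')(D)) = Add(Add(28178, 20406), Pow(Add(-8, 18), Rational(1, 2))) = Add(48584, Pow(10, Rational(1, 2)))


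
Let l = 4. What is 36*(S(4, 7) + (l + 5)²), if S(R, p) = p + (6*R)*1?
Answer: 4032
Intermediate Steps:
S(R, p) = p + 6*R
36*(S(4, 7) + (l + 5)²) = 36*((7 + 6*4) + (4 + 5)²) = 36*((7 + 24) + 9²) = 36*(31 + 81) = 36*112 = 4032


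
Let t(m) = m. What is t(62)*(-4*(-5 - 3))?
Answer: 1984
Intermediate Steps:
t(62)*(-4*(-5 - 3)) = 62*(-4*(-5 - 3)) = 62*(-4*(-8)) = 62*32 = 1984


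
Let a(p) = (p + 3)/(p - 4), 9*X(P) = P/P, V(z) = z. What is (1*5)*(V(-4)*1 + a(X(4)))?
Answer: -24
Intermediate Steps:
X(P) = ⅑ (X(P) = (P/P)/9 = (⅑)*1 = ⅑)
a(p) = (3 + p)/(-4 + p)
(1*5)*(V(-4)*1 + a(X(4))) = (1*5)*(-4*1 + (3 + ⅑)/(-4 + ⅑)) = 5*(-4 + (28/9)/(-35/9)) = 5*(-4 - 9/35*28/9) = 5*(-4 - ⅘) = 5*(-24/5) = -24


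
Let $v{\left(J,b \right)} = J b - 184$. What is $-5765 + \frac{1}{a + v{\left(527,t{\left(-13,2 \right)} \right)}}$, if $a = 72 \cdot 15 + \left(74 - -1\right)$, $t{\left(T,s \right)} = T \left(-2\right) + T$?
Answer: $- \frac{45093829}{7822} \approx -5765.0$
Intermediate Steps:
$t{\left(T,s \right)} = - T$ ($t{\left(T,s \right)} = - 2 T + T = - T$)
$v{\left(J,b \right)} = -184 + J b$
$a = 1155$ ($a = 1080 + \left(74 + 1\right) = 1080 + 75 = 1155$)
$-5765 + \frac{1}{a + v{\left(527,t{\left(-13,2 \right)} \right)}} = -5765 + \frac{1}{1155 - \left(184 - 527 \left(\left(-1\right) \left(-13\right)\right)\right)} = -5765 + \frac{1}{1155 + \left(-184 + 527 \cdot 13\right)} = -5765 + \frac{1}{1155 + \left(-184 + 6851\right)} = -5765 + \frac{1}{1155 + 6667} = -5765 + \frac{1}{7822} = - \frac{45093829}{7822}$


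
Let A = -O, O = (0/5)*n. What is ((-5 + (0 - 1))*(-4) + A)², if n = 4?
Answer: 576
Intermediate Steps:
O = 0 (O = (0/5)*4 = (0*(⅕))*4 = 0*4 = 0)
A = 0 (A = -1*0 = 0)
((-5 + (0 - 1))*(-4) + A)² = ((-5 + (0 - 1))*(-4) + 0)² = ((-5 - 1)*(-4) + 0)² = (-6*(-4) + 0)² = (24 + 0)² = 24² = 576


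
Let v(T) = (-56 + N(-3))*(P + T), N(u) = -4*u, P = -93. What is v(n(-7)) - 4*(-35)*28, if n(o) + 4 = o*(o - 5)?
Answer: 4492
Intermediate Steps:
n(o) = -4 + o*(-5 + o) (n(o) = -4 + o*(o - 5) = -4 + o*(-5 + o))
v(T) = 4092 - 44*T (v(T) = (-56 - 4*(-3))*(-93 + T) = (-56 + 12)*(-93 + T) = -44*(-93 + T) = 4092 - 44*T)
v(n(-7)) - 4*(-35)*28 = (4092 - 44*(-4 + (-7)**2 - 5*(-7))) - 4*(-35)*28 = (4092 - 44*(-4 + 49 + 35)) + 140*28 = (4092 - 44*80) + 3920 = (4092 - 3520) + 3920 = 572 + 3920 = 4492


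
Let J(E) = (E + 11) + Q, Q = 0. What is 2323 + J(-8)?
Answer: 2326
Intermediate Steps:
J(E) = 11 + E (J(E) = (E + 11) + 0 = (11 + E) + 0 = 11 + E)
2323 + J(-8) = 2323 + (11 - 8) = 2323 + 3 = 2326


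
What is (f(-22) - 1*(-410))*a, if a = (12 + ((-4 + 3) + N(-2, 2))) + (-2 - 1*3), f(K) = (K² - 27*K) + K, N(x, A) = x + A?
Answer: 8796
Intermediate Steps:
N(x, A) = A + x
f(K) = K² - 26*K
a = 6 (a = (12 + ((-4 + 3) + (2 - 2))) + (-2 - 1*3) = (12 + (-1 + 0)) + (-2 - 3) = (12 - 1) - 5 = 11 - 5 = 6)
(f(-22) - 1*(-410))*a = (-22*(-26 - 22) - 1*(-410))*6 = (-22*(-48) + 410)*6 = (1056 + 410)*6 = 1466*6 = 8796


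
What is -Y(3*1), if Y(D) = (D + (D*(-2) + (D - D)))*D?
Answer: 9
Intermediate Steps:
Y(D) = -D² (Y(D) = (D + (-2*D + 0))*D = (D - 2*D)*D = (-D)*D = -D²)
-Y(3*1) = -(-1)*(3*1)² = -(-1)*3² = -(-1)*9 = -1*(-9) = 9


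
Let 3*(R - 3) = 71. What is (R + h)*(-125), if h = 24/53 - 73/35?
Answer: -3482825/1113 ≈ -3129.2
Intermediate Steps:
h = -3029/1855 (h = 24*(1/53) - 73*1/35 = 24/53 - 73/35 = -3029/1855 ≈ -1.6329)
R = 80/3 (R = 3 + (⅓)*71 = 3 + 71/3 = 80/3 ≈ 26.667)
(R + h)*(-125) = (80/3 - 3029/1855)*(-125) = (139313/5565)*(-125) = -3482825/1113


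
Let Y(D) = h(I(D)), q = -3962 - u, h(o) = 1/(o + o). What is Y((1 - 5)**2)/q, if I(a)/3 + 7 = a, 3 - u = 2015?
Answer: -1/105300 ≈ -9.4967e-6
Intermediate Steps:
u = -2012 (u = 3 - 1*2015 = 3 - 2015 = -2012)
I(a) = -21 + 3*a
h(o) = 1/(2*o)
q = -1950 (q = -3962 - 1*(-2012) = -3962 + 2012 = -1950)
Y(D) = 1/(2*(-21 + 3*D))
Y((1 - 5)**2)/q = (1/(6*(-7 + (1 - 5)**2)))/(-1950) = (1/(6*(-7 + (-4)**2)))*(-1/1950) = (1/(6*(-7 + 16)))*(-1/1950) = ((1/6)/9)*(-1/1950) = ((1/6)*(1/9))*(-1/1950) = (1/54)*(-1/1950) = -1/105300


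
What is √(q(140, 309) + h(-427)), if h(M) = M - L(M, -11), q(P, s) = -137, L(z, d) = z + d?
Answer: 3*I*√14 ≈ 11.225*I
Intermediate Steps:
L(z, d) = d + z
h(M) = 11 (h(M) = M - (-11 + M) = M + (11 - M) = 11)
√(q(140, 309) + h(-427)) = √(-137 + 11) = √(-126) = 3*I*√14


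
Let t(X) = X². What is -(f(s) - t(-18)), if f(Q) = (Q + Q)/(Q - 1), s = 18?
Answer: 5472/17 ≈ 321.88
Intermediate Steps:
f(Q) = 2*Q/(-1 + Q) (f(Q) = (2*Q)/(-1 + Q) = 2*Q/(-1 + Q))
-(f(s) - t(-18)) = -(2*18/(-1 + 18) - 1*(-18)²) = -(2*18/17 - 1*324) = -(2*18*(1/17) - 324) = -(36/17 - 324) = -1*(-5472/17) = 5472/17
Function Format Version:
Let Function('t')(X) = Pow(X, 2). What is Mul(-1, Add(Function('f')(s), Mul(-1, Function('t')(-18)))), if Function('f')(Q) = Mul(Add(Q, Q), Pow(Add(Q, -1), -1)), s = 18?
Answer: Rational(5472, 17) ≈ 321.88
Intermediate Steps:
Function('f')(Q) = Mul(2, Q, Pow(Add(-1, Q), -1)) (Function('f')(Q) = Mul(Mul(2, Q), Pow(Add(-1, Q), -1)) = Mul(2, Q, Pow(Add(-1, Q), -1)))
Mul(-1, Add(Function('f')(s), Mul(-1, Function('t')(-18)))) = Mul(-1, Add(Mul(2, 18, Pow(Add(-1, 18), -1)), Mul(-1, Pow(-18, 2)))) = Mul(-1, Add(Mul(2, 18, Pow(17, -1)), Mul(-1, 324))) = Mul(-1, Add(Mul(2, 18, Rational(1, 17)), -324)) = Mul(-1, Add(Rational(36, 17), -324)) = Mul(-1, Rational(-5472, 17)) = Rational(5472, 17)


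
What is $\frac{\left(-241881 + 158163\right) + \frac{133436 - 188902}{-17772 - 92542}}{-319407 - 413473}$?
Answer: $\frac{4617605993}{40423462160} \approx 0.11423$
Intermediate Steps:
$\frac{\left(-241881 + 158163\right) + \frac{133436 - 188902}{-17772 - 92542}}{-319407 - 413473} = \frac{-83718 - \frac{55466}{-110314}}{-732880} = \left(-83718 - - \frac{27733}{55157}\right) \left(- \frac{1}{732880}\right) = \left(-83718 + \frac{27733}{55157}\right) \left(- \frac{1}{732880}\right) = \left(- \frac{4617605993}{55157}\right) \left(- \frac{1}{732880}\right) = \frac{4617605993}{40423462160}$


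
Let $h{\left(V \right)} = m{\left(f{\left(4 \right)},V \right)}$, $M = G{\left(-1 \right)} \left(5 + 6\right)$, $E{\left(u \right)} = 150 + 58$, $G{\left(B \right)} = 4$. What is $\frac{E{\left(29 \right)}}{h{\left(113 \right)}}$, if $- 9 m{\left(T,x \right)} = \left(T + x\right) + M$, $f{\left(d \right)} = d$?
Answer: $- \frac{1872}{161} \approx -11.627$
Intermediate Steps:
$E{\left(u \right)} = 208$
$M = 44$ ($M = 4 \left(5 + 6\right) = 4 \cdot 11 = 44$)
$m{\left(T,x \right)} = - \frac{44}{9} - \frac{T}{9} - \frac{x}{9}$ ($m{\left(T,x \right)} = - \frac{\left(T + x\right) + 44}{9} = - \frac{44 + T + x}{9} = - \frac{44}{9} - \frac{T}{9} - \frac{x}{9}$)
$h{\left(V \right)} = - \frac{16}{3} - \frac{V}{9}$ ($h{\left(V \right)} = - \frac{44}{9} - \frac{4}{9} - \frac{V}{9} = - \frac{16}{3} - \frac{V}{9}$)
$\frac{E{\left(29 \right)}}{h{\left(113 \right)}} = \frac{208}{- \frac{16}{3} - \frac{113}{9}} = \frac{208}{- \frac{161}{9}} = 208 \left(- \frac{9}{161}\right) = - \frac{1872}{161}$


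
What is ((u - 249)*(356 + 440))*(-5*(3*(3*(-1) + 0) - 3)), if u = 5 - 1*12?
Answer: -12226560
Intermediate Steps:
u = -7 (u = 5 - 12 = -7)
((u - 249)*(356 + 440))*(-5*(3*(3*(-1) + 0) - 3)) = ((-7 - 249)*(356 + 440))*(-5*(3*(3*(-1) + 0) - 3)) = (-256*796)*(-5*(3*(-3 + 0) - 3)) = -(-1018880)*(3*(-3) - 3) = -(-1018880)*(-9 - 3) = -(-1018880)*(-12) = -203776*60 = -12226560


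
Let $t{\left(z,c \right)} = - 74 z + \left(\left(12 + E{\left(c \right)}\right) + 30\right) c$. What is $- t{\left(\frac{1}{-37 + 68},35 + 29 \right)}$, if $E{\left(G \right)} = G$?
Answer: $- \frac{210230}{31} \approx -6781.6$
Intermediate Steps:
$t{\left(z,c \right)} = - 74 z + c \left(42 + c\right)$ ($t{\left(z,c \right)} = - 74 z + \left(\left(12 + c\right) + 30\right) c = - 74 z + \left(42 + c\right) c = - 74 z + c \left(42 + c\right)$)
$- t{\left(\frac{1}{-37 + 68},35 + 29 \right)} = - (\left(35 + 29\right)^{2} - \frac{74}{-37 + 68} + 42 \left(35 + 29\right)) = - (64^{2} - \frac{74}{31} + 42 \cdot 64) = - (4096 - \frac{74}{31} + 2688) = \left(-1\right) \frac{210230}{31} = - \frac{210230}{31}$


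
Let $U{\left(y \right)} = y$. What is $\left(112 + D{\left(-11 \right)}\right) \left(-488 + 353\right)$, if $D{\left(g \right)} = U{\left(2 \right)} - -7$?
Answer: $-16335$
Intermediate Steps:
$D{\left(g \right)} = 9$ ($D{\left(g \right)} = 2 - -7 = 2 + 7 = 9$)
$\left(112 + D{\left(-11 \right)}\right) \left(-488 + 353\right) = \left(112 + 9\right) \left(-488 + 353\right) = 121 \left(-135\right) = -16335$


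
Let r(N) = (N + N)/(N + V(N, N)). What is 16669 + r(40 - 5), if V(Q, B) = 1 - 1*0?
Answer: 300077/18 ≈ 16671.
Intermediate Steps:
V(Q, B) = 1 (V(Q, B) = 1 + 0 = 1)
r(N) = 2*N/(1 + N) (r(N) = (N + N)/(N + 1) = (2*N)/(1 + N) = 2*N/(1 + N))
16669 + r(40 - 5) = 16669 + 2*(40 - 5)/(1 + (40 - 5)) = 16669 + 2*35/(1 + 35) = 16669 + 2*35/36 = 16669 + 2*35*(1/36) = 16669 + 35/18 = 300077/18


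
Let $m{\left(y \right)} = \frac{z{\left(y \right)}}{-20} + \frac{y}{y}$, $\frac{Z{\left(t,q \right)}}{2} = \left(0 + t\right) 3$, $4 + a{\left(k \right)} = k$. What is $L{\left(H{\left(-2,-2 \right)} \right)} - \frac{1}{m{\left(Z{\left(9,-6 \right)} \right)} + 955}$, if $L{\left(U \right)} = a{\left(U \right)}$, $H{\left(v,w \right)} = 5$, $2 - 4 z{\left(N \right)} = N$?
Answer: $\frac{19113}{19133} \approx 0.99895$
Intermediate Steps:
$a{\left(k \right)} = -4 + k$
$z{\left(N \right)} = \frac{1}{2} - \frac{N}{4}$
$Z{\left(t,q \right)} = 6 t$ ($Z{\left(t,q \right)} = 2 \left(0 + t\right) 3 = 2 t 3 = 2 \cdot 3 t = 6 t$)
$L{\left(U \right)} = -4 + U$
$m{\left(y \right)} = \frac{39}{40} + \frac{y}{80}$ ($m{\left(y \right)} = \frac{\frac{1}{2} - \frac{y}{4}}{-20} + \frac{y}{y} = \left(\frac{1}{2} - \frac{y}{4}\right) \left(- \frac{1}{20}\right) + 1 = \left(- \frac{1}{40} + \frac{y}{80}\right) + 1 = \frac{39}{40} + \frac{y}{80}$)
$L{\left(H{\left(-2,-2 \right)} \right)} - \frac{1}{m{\left(Z{\left(9,-6 \right)} \right)} + 955} = \left(-4 + 5\right) - \frac{1}{\left(\frac{39}{40} + \frac{6 \cdot 9}{80}\right) + 955} = 1 - \frac{1}{\left(\frac{39}{40} + \frac{1}{80} \cdot 54\right) + 955} = 1 - \frac{1}{\left(\frac{39}{40} + \frac{27}{40}\right) + 955} = 1 - \frac{1}{\frac{33}{20} + 955} = 1 - \frac{1}{\frac{19133}{20}} = 1 - \frac{20}{19133} = \frac{19113}{19133}$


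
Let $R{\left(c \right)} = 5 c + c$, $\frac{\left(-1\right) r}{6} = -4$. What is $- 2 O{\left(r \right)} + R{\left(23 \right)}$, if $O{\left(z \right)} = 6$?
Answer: $126$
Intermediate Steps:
$r = 24$ ($r = \left(-6\right) \left(-4\right) = 24$)
$R{\left(c \right)} = 6 c$
$- 2 O{\left(r \right)} + R{\left(23 \right)} = \left(-2\right) 6 + 6 \cdot 23 = -12 + 138 = 126$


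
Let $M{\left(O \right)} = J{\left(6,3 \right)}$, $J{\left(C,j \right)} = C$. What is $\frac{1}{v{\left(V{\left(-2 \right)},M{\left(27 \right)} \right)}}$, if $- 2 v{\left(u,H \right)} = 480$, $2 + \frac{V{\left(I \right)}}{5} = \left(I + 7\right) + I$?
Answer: $- \frac{1}{240} \approx -0.0041667$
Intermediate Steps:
$V{\left(I \right)} = 25 + 10 I$ ($V{\left(I \right)} = -10 + 5 \left(\left(I + 7\right) + I\right) = -10 + 5 \left(\left(7 + I\right) + I\right) = -10 + 5 \left(7 + 2 I\right) = -10 + \left(35 + 10 I\right) = 25 + 10 I$)
$M{\left(O \right)} = 6$
$v{\left(u,H \right)} = -240$ ($v{\left(u,H \right)} = \left(- \frac{1}{2}\right) 480 = -240$)
$\frac{1}{v{\left(V{\left(-2 \right)},M{\left(27 \right)} \right)}} = \frac{1}{-240} = - \frac{1}{240}$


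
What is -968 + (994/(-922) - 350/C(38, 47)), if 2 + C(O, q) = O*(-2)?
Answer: -17342380/17979 ≈ -964.59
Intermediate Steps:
C(O, q) = -2 - 2*O (C(O, q) = -2 + O*(-2) = -2 - 2*O)
-968 + (994/(-922) - 350/C(38, 47)) = -968 + (994/(-922) - 350/(-2 - 2*38)) = -968 + (994*(-1/922) - 350/(-2 - 76)) = -968 + (-497/461 - 350/(-78)) = -968 + (-497/461 - 350*(-1/78)) = -968 + (-497/461 + 175/39) = -968 + 61292/17979 = -17342380/17979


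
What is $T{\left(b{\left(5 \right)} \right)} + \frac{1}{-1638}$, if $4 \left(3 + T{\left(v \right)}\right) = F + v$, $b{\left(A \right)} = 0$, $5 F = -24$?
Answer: $- \frac{34403}{8190} \approx -4.2006$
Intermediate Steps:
$F = - \frac{24}{5}$ ($F = \frac{1}{5} \left(-24\right) = - \frac{24}{5} \approx -4.8$)
$T{\left(v \right)} = - \frac{21}{5} + \frac{v}{4}$ ($T{\left(v \right)} = -3 + \frac{- \frac{24}{5} + v}{4} = -3 + \left(- \frac{6}{5} + \frac{v}{4}\right) = - \frac{21}{5} + \frac{v}{4}$)
$T{\left(b{\left(5 \right)} \right)} + \frac{1}{-1638} = \left(- \frac{21}{5} + \frac{1}{4} \cdot 0\right) + \frac{1}{-1638} = \left(- \frac{21}{5} + 0\right) - \frac{1}{1638} = - \frac{21}{5} - \frac{1}{1638} = - \frac{34403}{8190}$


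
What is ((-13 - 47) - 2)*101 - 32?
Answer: -6294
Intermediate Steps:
((-13 - 47) - 2)*101 - 32 = (-60 - 2)*101 - 32 = -62*101 - 32 = -6262 - 32 = -6294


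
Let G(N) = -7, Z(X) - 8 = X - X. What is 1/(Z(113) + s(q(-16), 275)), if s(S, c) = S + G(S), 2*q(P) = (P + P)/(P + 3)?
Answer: 13/29 ≈ 0.44828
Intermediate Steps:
q(P) = P/(3 + P) (q(P) = ((P + P)/(P + 3))/2 = ((2*P)/(3 + P))/2 = (2*P/(3 + P))/2 = P/(3 + P))
Z(X) = 8 (Z(X) = 8 + (X - X) = 8 + 0 = 8)
s(S, c) = -7 + S (s(S, c) = S - 7 = -7 + S)
1/(Z(113) + s(q(-16), 275)) = 1/(8 + (-7 - 16/(3 - 16))) = 1/(8 + (-7 - 16/(-13))) = 1/(8 + (-7 - 16*(-1/13))) = 1/(8 + (-7 + 16/13)) = 1/(8 - 75/13) = 1/(29/13) = 13/29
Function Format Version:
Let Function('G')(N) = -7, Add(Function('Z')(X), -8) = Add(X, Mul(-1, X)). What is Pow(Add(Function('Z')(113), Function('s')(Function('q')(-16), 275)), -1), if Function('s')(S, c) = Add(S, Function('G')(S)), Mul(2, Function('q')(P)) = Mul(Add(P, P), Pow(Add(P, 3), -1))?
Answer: Rational(13, 29) ≈ 0.44828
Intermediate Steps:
Function('q')(P) = Mul(P, Pow(Add(3, P), -1)) (Function('q')(P) = Mul(Rational(1, 2), Mul(Add(P, P), Pow(Add(P, 3), -1))) = Mul(Rational(1, 2), Mul(Mul(2, P), Pow(Add(3, P), -1))) = Mul(Rational(1, 2), Mul(2, P, Pow(Add(3, P), -1))) = Mul(P, Pow(Add(3, P), -1)))
Function('Z')(X) = 8 (Function('Z')(X) = Add(8, Add(X, Mul(-1, X))) = Add(8, 0) = 8)
Function('s')(S, c) = Add(-7, S) (Function('s')(S, c) = Add(S, -7) = Add(-7, S))
Pow(Add(Function('Z')(113), Function('s')(Function('q')(-16), 275)), -1) = Pow(Add(8, Add(-7, Mul(-16, Pow(Add(3, -16), -1)))), -1) = Pow(Add(8, Add(-7, Mul(-16, Pow(-13, -1)))), -1) = Pow(Add(8, Add(-7, Mul(-16, Rational(-1, 13)))), -1) = Pow(Add(8, Add(-7, Rational(16, 13))), -1) = Pow(Add(8, Rational(-75, 13)), -1) = Pow(Rational(29, 13), -1) = Rational(13, 29)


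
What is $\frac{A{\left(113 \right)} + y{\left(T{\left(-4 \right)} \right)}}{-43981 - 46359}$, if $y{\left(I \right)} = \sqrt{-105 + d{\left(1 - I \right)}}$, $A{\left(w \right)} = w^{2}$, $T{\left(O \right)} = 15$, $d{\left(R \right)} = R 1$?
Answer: $- \frac{12769}{90340} - \frac{i \sqrt{119}}{90340} \approx -0.14134 - 0.00012075 i$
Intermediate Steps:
$d{\left(R \right)} = R$
$y{\left(I \right)} = \sqrt{-104 - I}$ ($y{\left(I \right)} = \sqrt{-105 - \left(-1 + I\right)} = \sqrt{-104 - I}$)
$\frac{A{\left(113 \right)} + y{\left(T{\left(-4 \right)} \right)}}{-43981 - 46359} = \frac{113^{2} + \sqrt{-104 - 15}}{-43981 - 46359} = \frac{12769 + \sqrt{-104 - 15}}{-90340} = \left(12769 + \sqrt{-119}\right) \left(- \frac{1}{90340}\right) = \left(12769 + i \sqrt{119}\right) \left(- \frac{1}{90340}\right) = - \frac{12769}{90340} - \frac{i \sqrt{119}}{90340}$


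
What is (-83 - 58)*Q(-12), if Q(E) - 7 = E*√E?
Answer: -987 + 3384*I*√3 ≈ -987.0 + 5861.3*I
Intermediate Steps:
Q(E) = 7 + E^(3/2) (Q(E) = 7 + E*√E = 7 + E^(3/2))
(-83 - 58)*Q(-12) = (-83 - 58)*(7 + (-12)^(3/2)) = -141*(7 - 24*I*√3) = -987 + 3384*I*√3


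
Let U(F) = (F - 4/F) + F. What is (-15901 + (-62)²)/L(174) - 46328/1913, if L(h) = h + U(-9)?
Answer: -272815193/2693504 ≈ -101.29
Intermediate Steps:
U(F) = -4/F + 2*F
L(h) = -158/9 + h (L(h) = h + (-4/(-9) + 2*(-9)) = h + (-4*(-⅑) - 18) = h + (4/9 - 18) = h - 158/9 = -158/9 + h)
(-15901 + (-62)²)/L(174) - 46328/1913 = (-15901 + (-62)²)/(-158/9 + 174) - 46328/1913 = (-15901 + 3844)/(1408/9) - 46328*1/1913 = -12057*9/1408 - 46328/1913 = -108513/1408 - 46328/1913 = -272815193/2693504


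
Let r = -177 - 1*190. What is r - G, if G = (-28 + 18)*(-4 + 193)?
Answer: 1523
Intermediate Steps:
G = -1890 (G = -10*189 = -1890)
r = -367 (r = -177 - 190 = -367)
r - G = -367 - 1*(-1890) = -367 + 1890 = 1523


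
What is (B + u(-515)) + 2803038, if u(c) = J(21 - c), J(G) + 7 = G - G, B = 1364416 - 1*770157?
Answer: 3397290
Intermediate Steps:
B = 594259 (B = 1364416 - 770157 = 594259)
J(G) = -7 (J(G) = -7 + (G - G) = -7 + 0 = -7)
u(c) = -7
(B + u(-515)) + 2803038 = (594259 - 7) + 2803038 = 594252 + 2803038 = 3397290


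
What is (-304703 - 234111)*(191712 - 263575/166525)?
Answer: -688056366116446/6661 ≈ -1.0330e+11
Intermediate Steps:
(-304703 - 234111)*(191712 - 263575/166525) = -538814*(191712 - 263575*1/166525) = -538814*(191712 - 10543/6661) = -538814*1276983089/6661 = -688056366116446/6661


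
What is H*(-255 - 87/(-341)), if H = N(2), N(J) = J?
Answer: -173736/341 ≈ -509.49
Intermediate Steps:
H = 2
H*(-255 - 87/(-341)) = 2*(-255 - 87/(-341)) = 2*(-255 - 87*(-1/341)) = 2*(-255 + 87/341) = 2*(-86868/341) = -173736/341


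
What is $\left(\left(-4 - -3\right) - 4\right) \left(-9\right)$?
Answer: $45$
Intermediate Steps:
$\left(\left(-4 - -3\right) - 4\right) \left(-9\right) = \left(\left(-4 + 3\right) - 4\right) \left(-9\right) = \left(-1 - 4\right) \left(-9\right) = \left(-5\right) \left(-9\right) = 45$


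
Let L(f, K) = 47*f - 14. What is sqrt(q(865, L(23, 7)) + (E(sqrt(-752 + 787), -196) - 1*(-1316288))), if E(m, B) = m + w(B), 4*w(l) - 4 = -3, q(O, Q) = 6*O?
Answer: sqrt(5285913 + 4*sqrt(35))/2 ≈ 1149.6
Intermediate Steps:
L(f, K) = -14 + 47*f
w(l) = 1/4 (w(l) = 1 + (1/4)*(-3) = 1 - 3/4 = 1/4)
E(m, B) = 1/4 + m (E(m, B) = m + 1/4 = 1/4 + m)
sqrt(q(865, L(23, 7)) + (E(sqrt(-752 + 787), -196) - 1*(-1316288))) = sqrt(6*865 + ((1/4 + sqrt(-752 + 787)) - 1*(-1316288))) = sqrt(5190 + ((1/4 + sqrt(35)) + 1316288)) = sqrt(5190 + (5265153/4 + sqrt(35))) = sqrt(5285913/4 + sqrt(35))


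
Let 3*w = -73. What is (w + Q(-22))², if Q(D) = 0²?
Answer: 5329/9 ≈ 592.11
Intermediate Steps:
Q(D) = 0
w = -73/3 (w = (⅓)*(-73) = -73/3 ≈ -24.333)
(w + Q(-22))² = (-73/3 + 0)² = (-73/3)² = 5329/9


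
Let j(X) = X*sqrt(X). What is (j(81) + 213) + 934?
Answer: 1876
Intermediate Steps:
j(X) = X**(3/2)
(j(81) + 213) + 934 = (81**(3/2) + 213) + 934 = (729 + 213) + 934 = 942 + 934 = 1876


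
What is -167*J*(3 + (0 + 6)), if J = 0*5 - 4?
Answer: 6012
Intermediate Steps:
J = -4 (J = 0 - 4 = -4)
-167*J*(3 + (0 + 6)) = -(-668)*(3 + (0 + 6)) = -(-668)*(3 + 6) = -(-668)*9 = -167*(-36) = 6012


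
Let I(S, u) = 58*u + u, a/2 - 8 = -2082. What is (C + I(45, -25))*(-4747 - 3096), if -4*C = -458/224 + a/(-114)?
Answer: 297130760905/25536 ≈ 1.1636e+7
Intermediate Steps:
a = -4148 (a = 16 + 2*(-2082) = 16 - 4164 = -4148)
I(S, u) = 59*u
C = -219235/25536 (C = -(-458/224 - 4148/(-114))/4 = -(-458*1/224 - 4148*(-1/114))/4 = -(-229/112 + 2074/57)/4 = -1/4*219235/6384 = -219235/25536 ≈ -8.5853)
(C + I(45, -25))*(-4747 - 3096) = (-219235/25536 + 59*(-25))*(-4747 - 3096) = (-219235/25536 - 1475)*(-7843) = -37884835/25536*(-7843) = 297130760905/25536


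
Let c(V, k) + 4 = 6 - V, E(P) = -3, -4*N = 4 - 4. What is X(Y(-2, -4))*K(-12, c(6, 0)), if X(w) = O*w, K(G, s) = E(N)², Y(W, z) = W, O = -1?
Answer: 18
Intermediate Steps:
N = 0 (N = -(4 - 4)/4 = -¼*0 = 0)
c(V, k) = 2 - V (c(V, k) = -4 + (6 - V) = 2 - V)
K(G, s) = 9 (K(G, s) = (-3)² = 9)
X(w) = -w
X(Y(-2, -4))*K(-12, c(6, 0)) = -1*(-2)*9 = 2*9 = 18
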